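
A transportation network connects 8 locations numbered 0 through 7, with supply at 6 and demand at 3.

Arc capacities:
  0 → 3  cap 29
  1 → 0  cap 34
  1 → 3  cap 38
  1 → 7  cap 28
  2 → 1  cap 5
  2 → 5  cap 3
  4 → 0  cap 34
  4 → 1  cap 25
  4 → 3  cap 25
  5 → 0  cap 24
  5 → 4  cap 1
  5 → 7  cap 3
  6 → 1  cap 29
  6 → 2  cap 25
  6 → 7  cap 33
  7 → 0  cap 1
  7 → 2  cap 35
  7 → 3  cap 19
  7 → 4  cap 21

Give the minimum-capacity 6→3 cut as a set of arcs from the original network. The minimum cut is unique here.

Min-cut arcs: {(2,1), (2,5), (6,1), (6,7)} (total capacity 70)

augment #1: 6→1→3 push 29
augment #2: 6→7→3 push 19
augment #3: 6→2→1→3 push 5
augment #4: 6→7→0→3 push 1
augment #5: 6→7→4→3 push 13
augment #6: 6→2→5→0→3 push 3
max flow = 70; residual-reachable set from 6 gives S-side
cut edges (S→T): {(2,1), (2,5), (6,1), (6,7)} total cap 70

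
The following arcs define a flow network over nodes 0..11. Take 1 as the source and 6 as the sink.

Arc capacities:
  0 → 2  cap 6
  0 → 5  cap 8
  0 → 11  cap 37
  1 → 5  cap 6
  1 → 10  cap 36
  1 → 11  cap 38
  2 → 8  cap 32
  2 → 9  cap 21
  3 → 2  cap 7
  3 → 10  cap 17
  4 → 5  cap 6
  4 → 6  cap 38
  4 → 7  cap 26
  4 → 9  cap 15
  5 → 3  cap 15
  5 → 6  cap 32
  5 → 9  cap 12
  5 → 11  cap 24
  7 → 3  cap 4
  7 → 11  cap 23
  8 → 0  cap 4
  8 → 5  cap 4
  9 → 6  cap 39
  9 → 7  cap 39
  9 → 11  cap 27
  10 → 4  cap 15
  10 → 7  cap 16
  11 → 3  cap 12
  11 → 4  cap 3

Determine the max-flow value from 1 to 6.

augment #1: 1→5→6 bottleneck 6, total now 6
augment #2: 1→10→4→6 bottleneck 15, total now 21
augment #3: 1→11→4→6 bottleneck 3, total now 24
augment #4: 1→11→3→2→9→6 bottleneck 7, total now 31

Maximum flow value: 31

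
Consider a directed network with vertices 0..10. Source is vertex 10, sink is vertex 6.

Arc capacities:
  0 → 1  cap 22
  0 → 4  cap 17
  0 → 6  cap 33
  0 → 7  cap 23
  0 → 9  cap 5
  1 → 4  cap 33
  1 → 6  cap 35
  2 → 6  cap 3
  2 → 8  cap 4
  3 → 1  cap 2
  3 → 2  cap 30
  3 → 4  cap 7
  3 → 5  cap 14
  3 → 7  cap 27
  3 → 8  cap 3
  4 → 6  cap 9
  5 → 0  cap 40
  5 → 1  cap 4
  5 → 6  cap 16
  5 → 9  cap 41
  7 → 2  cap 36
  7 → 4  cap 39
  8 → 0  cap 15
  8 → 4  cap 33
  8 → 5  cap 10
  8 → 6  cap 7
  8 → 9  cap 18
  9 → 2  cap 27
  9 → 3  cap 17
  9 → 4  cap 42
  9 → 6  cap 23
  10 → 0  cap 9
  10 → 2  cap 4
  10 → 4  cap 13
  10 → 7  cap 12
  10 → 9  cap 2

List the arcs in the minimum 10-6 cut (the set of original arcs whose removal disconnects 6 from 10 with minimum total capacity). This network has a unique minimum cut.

Min-cut arcs: {(2,6), (2,8), (4,6), (10,0), (10,9)} (total capacity 27)

augment #1: 10→0→6 push 9
augment #2: 10→2→6 push 3
augment #3: 10→4→6 push 9
augment #4: 10→9→6 push 2
augment #5: 10→2→8→6 push 1
augment #6: 10→7→2→8→6 push 3
max flow = 27; residual-reachable set from 10 gives S-side
cut edges (S→T): {(2,6), (2,8), (4,6), (10,0), (10,9)} total cap 27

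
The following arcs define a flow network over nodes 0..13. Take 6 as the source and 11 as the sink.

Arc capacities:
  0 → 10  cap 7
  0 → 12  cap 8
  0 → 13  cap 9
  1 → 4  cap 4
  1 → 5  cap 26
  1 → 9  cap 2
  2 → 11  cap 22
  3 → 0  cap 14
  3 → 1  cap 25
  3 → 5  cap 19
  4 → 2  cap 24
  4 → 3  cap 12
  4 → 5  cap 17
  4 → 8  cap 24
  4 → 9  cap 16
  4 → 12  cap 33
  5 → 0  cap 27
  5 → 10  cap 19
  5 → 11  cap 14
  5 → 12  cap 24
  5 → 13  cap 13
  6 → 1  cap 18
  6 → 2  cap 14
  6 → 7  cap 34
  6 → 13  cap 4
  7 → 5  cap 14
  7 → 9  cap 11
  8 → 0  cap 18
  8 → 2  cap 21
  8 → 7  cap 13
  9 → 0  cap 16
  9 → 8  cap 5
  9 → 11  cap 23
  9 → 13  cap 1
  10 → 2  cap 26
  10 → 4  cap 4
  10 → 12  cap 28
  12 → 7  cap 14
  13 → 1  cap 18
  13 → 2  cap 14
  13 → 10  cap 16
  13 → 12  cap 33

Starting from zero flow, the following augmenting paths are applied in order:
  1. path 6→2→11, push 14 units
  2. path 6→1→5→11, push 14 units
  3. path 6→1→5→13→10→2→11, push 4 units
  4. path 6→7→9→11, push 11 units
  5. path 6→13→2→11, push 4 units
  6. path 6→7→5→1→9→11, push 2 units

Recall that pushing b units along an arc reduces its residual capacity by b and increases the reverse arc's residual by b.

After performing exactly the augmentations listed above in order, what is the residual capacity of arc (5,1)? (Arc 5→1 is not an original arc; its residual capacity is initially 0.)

after path 1 (6→2→11, push 14): res(5,1)=0
after path 2 (6→1→5→11, push 14): res(5,1)=14
after path 3 (6→1→5→13→10→2→11, push 4): res(5,1)=18
after path 4 (6→7→9→11, push 11): res(5,1)=18
after path 5 (6→13→2→11, push 4): res(5,1)=18
after path 6 (6→7→5→1→9→11, push 2): res(5,1)=16

Residual capacity of (5,1): 16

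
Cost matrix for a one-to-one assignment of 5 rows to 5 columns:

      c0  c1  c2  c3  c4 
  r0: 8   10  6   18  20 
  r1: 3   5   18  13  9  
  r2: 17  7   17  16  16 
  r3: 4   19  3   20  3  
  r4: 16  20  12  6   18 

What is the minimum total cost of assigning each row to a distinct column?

Minimum assignment cost: 25

optimal assignment: row0→col2 (cost 6), row1→col0 (cost 3), row2→col1 (cost 7), row3→col4 (cost 3), row4→col3 (cost 6)
total = 6 + 3 + 7 + 3 + 6 = 25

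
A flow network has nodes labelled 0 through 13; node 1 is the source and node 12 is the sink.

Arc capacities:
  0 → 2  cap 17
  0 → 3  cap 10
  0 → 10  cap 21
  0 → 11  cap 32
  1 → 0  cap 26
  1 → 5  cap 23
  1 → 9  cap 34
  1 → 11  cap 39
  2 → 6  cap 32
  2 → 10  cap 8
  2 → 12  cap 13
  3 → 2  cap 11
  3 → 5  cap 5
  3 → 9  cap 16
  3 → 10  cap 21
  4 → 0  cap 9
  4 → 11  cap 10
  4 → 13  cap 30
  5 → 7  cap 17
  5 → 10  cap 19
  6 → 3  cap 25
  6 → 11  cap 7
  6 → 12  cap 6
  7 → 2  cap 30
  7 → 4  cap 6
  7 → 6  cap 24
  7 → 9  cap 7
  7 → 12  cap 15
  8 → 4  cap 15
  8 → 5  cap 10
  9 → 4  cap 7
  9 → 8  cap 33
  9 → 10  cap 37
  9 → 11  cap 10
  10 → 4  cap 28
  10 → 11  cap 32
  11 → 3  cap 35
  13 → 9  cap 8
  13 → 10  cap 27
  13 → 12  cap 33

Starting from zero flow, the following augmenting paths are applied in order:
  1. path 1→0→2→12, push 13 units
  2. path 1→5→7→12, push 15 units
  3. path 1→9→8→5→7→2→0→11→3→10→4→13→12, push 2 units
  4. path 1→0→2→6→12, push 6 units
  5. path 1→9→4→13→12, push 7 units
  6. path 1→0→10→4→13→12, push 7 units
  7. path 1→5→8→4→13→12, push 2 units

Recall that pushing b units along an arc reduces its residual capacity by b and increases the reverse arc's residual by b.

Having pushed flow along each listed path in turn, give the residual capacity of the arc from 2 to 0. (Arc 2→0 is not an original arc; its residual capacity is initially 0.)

Residual capacity of (2,0): 17

after path 1 (1→0→2→12, push 13): res(2,0)=13
after path 2 (1→5→7→12, push 15): res(2,0)=13
after path 3 (1→9→8→5→7→2→0→11→3→10→4→13→12, push 2): res(2,0)=11
after path 4 (1→0→2→6→12, push 6): res(2,0)=17
after path 5 (1→9→4→13→12, push 7): res(2,0)=17
after path 6 (1→0→10→4→13→12, push 7): res(2,0)=17
after path 7 (1→5→8→4→13→12, push 2): res(2,0)=17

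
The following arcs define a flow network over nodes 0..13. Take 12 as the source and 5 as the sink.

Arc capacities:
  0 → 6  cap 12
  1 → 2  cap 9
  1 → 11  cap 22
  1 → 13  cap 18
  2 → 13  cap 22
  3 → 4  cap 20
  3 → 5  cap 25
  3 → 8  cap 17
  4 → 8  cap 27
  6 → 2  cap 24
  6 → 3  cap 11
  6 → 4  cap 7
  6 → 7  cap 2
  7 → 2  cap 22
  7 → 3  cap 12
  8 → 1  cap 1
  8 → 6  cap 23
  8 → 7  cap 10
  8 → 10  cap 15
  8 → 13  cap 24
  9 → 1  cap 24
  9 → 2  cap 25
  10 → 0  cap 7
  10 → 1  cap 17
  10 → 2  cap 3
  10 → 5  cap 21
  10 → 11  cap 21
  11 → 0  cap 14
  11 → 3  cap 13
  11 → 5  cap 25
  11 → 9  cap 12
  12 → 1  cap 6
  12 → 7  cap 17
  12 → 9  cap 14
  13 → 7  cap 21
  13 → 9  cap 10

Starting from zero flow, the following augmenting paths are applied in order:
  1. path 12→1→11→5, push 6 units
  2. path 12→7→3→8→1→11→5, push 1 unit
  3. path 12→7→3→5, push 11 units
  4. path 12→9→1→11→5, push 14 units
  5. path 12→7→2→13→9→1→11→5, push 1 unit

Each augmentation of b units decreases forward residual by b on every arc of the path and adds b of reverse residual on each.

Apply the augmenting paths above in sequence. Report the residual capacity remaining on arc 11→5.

Residual capacity of (11,5): 3

after path 1 (12→1→11→5, push 6): res(11,5)=19
after path 2 (12→7→3→8→1→11→5, push 1): res(11,5)=18
after path 3 (12→7→3→5, push 11): res(11,5)=18
after path 4 (12→9→1→11→5, push 14): res(11,5)=4
after path 5 (12→7→2→13→9→1→11→5, push 1): res(11,5)=3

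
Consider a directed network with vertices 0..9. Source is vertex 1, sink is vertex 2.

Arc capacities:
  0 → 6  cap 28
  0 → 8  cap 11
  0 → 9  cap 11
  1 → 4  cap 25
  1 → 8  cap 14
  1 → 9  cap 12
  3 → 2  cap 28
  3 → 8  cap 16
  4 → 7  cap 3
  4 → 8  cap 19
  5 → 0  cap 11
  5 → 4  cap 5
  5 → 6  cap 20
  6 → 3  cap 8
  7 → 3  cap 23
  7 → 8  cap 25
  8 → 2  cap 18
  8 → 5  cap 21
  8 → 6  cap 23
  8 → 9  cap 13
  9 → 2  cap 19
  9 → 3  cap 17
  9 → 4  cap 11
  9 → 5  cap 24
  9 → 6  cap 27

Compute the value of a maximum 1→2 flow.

Maximum flow value: 48

augment #1: 1→8→2 bottleneck 14, total now 14
augment #2: 1→9→2 bottleneck 12, total now 26
augment #3: 1→4→8→2 bottleneck 4, total now 30
augment #4: 1→4→7→3→2 bottleneck 3, total now 33
augment #5: 1→4→8→9→2 bottleneck 7, total now 40
augment #6: 1→4→8→6→3→2 bottleneck 8, total now 48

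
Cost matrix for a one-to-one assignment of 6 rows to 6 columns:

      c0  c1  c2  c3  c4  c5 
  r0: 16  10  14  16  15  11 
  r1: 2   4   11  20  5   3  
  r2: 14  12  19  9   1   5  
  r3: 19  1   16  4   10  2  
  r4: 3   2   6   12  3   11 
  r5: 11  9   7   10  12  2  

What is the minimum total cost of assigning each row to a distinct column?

one of 2 optimal assignments: row0→col1 (cost 10), row1→col0 (cost 2), row2→col4 (cost 1), row3→col3 (cost 4), row4→col2 (cost 6), row5→col5 (cost 2)
total = 10 + 2 + 1 + 4 + 6 + 2 = 25

Minimum assignment cost: 25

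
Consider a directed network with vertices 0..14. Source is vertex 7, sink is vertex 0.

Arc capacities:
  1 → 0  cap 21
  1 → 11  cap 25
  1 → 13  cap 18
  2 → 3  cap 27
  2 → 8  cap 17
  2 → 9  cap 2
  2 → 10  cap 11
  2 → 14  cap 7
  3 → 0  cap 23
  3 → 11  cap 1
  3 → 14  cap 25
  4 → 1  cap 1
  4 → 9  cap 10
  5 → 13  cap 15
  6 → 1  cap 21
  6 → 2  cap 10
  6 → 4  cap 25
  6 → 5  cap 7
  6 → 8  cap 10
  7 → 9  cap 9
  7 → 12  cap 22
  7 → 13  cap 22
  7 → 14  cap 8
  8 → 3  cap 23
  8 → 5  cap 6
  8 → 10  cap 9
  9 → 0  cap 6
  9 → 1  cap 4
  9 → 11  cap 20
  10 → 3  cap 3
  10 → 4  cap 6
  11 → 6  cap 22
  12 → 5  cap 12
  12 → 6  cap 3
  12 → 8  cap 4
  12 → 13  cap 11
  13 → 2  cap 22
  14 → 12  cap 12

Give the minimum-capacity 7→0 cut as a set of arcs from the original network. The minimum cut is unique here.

Min-cut arcs: {(7,9), (12,6), (12,8), (13,2)} (total capacity 38)

augment #1: 7→9→0 push 6
augment #2: 7→9→1→0 push 3
augment #3: 7→12→6→1→0 push 3
augment #4: 7→12→8→3→0 push 4
augment #5: 7→13→2→3→0 push 19
augment #6: 7→13→2→9→1→0 push 1
augment #7: 7→13→2→10→4→1→0 push 1
augment #8: 7→13→2→3→11→6→1→0 push 1
max flow = 38; residual-reachable set from 7 gives S-side
cut edges (S→T): {(7,9), (12,6), (12,8), (13,2)} total cap 38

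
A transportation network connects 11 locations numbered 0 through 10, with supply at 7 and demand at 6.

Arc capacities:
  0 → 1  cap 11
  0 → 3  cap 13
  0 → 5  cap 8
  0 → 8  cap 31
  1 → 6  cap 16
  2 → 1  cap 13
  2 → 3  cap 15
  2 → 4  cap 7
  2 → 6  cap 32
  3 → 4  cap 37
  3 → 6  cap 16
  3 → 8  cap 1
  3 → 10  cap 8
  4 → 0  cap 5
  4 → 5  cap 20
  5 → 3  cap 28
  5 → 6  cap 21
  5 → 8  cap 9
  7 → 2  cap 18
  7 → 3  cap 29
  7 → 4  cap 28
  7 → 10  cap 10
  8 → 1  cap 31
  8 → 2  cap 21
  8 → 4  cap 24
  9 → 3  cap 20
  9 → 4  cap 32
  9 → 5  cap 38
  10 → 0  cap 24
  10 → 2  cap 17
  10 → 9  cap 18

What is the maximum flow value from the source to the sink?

Maximum flow value: 78

augment #1: 7→2→6 bottleneck 18, total now 18
augment #2: 7→3→6 bottleneck 16, total now 34
augment #3: 7→4→5→6 bottleneck 20, total now 54
augment #4: 7→10→2→6 bottleneck 10, total now 64
augment #5: 7→3→8→1→6 bottleneck 1, total now 65
augment #6: 7→3→10→2→6 bottleneck 4, total now 69
augment #7: 7→4→0→1→6 bottleneck 5, total now 74
augment #8: 7→3→10→0→1→6 bottleneck 4, total now 78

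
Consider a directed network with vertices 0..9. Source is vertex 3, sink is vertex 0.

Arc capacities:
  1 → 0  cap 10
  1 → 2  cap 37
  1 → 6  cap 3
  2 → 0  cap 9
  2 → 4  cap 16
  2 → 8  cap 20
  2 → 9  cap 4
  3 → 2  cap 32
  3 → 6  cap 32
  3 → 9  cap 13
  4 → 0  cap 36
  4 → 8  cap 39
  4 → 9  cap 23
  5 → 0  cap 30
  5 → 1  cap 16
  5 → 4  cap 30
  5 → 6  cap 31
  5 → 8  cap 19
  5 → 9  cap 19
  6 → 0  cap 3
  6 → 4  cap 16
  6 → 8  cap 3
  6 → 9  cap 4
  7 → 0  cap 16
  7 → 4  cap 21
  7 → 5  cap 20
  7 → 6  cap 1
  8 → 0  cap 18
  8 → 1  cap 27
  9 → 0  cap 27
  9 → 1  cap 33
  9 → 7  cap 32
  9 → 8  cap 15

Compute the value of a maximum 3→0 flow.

Maximum flow value: 71

augment #1: 3→2→0 bottleneck 9, total now 9
augment #2: 3→6→0 bottleneck 3, total now 12
augment #3: 3→9→0 bottleneck 13, total now 25
augment #4: 3→2→4→0 bottleneck 16, total now 41
augment #5: 3→2→8→0 bottleneck 7, total now 48
augment #6: 3→6→4→0 bottleneck 16, total now 64
augment #7: 3→6→8→0 bottleneck 3, total now 67
augment #8: 3→6→9→0 bottleneck 4, total now 71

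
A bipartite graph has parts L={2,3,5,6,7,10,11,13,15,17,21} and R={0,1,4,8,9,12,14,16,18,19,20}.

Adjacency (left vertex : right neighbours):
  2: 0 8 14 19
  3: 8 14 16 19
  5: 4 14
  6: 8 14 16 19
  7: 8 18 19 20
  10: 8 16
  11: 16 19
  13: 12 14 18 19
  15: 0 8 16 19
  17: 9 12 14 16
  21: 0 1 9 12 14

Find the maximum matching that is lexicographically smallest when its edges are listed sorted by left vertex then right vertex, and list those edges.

|M| = 10 (so the lex-smallest maximum matching has 10 edges)
process left vertices in ascending order; for each, take the smallest-labelled available neighbour that still permits 10 edges overall, or leave it unmatched if none does
lex-smallest matching: {2-0, 3-8, 5-4, 6-14, 7-18, 10-16, 11-19, 13-12, 17-9, 21-1}

Lex-smallest maximum matching: {(2,0), (3,8), (5,4), (6,14), (7,18), (10,16), (11,19), (13,12), (17,9), (21,1)}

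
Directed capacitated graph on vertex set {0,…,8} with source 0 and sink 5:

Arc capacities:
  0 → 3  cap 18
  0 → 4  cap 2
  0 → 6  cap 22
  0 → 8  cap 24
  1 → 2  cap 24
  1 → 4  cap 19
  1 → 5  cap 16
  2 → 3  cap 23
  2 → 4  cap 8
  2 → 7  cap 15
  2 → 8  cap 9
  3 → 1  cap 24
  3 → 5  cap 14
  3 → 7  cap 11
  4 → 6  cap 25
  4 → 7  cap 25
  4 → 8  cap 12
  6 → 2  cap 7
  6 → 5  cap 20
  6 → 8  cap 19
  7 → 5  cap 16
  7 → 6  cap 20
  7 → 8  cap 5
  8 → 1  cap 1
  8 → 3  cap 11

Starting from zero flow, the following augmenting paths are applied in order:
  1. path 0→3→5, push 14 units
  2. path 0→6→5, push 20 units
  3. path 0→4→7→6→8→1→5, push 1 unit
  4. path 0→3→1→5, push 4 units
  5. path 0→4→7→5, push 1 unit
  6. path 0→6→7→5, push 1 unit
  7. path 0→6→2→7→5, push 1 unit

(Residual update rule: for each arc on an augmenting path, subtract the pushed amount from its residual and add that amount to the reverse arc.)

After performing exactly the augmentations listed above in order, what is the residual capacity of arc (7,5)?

after path 1 (0→3→5, push 14): res(7,5)=16
after path 2 (0→6→5, push 20): res(7,5)=16
after path 3 (0→4→7→6→8→1→5, push 1): res(7,5)=16
after path 4 (0→3→1→5, push 4): res(7,5)=16
after path 5 (0→4→7→5, push 1): res(7,5)=15
after path 6 (0→6→7→5, push 1): res(7,5)=14
after path 7 (0→6→2→7→5, push 1): res(7,5)=13

Residual capacity of (7,5): 13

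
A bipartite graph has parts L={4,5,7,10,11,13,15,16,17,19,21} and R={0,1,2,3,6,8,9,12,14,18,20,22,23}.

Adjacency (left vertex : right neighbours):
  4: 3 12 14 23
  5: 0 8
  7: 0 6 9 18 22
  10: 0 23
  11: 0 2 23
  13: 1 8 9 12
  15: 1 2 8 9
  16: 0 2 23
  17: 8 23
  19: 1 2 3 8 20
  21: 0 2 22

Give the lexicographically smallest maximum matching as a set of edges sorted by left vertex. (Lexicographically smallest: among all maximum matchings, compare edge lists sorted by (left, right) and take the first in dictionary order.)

|M| = 10 (so the lex-smallest maximum matching has 10 edges)
process left vertices in ascending order; for each, take the smallest-labelled available neighbour that still permits 10 edges overall, or leave it unmatched if none does
lex-smallest matching: {4-3, 5-0, 7-6, 10-23, 11-2, 13-1, 15-9, 17-8, 19-20, 21-22}

Lex-smallest maximum matching: {(4,3), (5,0), (7,6), (10,23), (11,2), (13,1), (15,9), (17,8), (19,20), (21,22)}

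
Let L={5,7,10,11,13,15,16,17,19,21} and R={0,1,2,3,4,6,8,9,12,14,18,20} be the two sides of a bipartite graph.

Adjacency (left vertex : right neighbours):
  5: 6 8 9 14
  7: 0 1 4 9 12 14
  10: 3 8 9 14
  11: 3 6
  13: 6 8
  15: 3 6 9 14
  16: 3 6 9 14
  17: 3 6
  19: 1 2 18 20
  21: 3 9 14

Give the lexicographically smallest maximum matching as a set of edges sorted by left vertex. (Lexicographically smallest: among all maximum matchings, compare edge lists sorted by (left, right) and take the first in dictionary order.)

|M| = 7 (so the lex-smallest maximum matching has 7 edges)
process left vertices in ascending order; for each, take the smallest-labelled available neighbour that still permits 7 edges overall, or leave it unmatched if none does
lex-smallest matching: {5-6, 7-0, 10-3, 13-8, 15-9, 16-14, 19-1}

Lex-smallest maximum matching: {(5,6), (7,0), (10,3), (13,8), (15,9), (16,14), (19,1)}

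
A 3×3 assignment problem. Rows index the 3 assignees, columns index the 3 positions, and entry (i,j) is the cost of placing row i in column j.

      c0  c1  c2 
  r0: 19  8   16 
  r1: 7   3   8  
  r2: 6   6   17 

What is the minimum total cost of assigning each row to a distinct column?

optimal assignment: row0→col1 (cost 8), row1→col2 (cost 8), row2→col0 (cost 6)
total = 8 + 8 + 6 = 22

Minimum assignment cost: 22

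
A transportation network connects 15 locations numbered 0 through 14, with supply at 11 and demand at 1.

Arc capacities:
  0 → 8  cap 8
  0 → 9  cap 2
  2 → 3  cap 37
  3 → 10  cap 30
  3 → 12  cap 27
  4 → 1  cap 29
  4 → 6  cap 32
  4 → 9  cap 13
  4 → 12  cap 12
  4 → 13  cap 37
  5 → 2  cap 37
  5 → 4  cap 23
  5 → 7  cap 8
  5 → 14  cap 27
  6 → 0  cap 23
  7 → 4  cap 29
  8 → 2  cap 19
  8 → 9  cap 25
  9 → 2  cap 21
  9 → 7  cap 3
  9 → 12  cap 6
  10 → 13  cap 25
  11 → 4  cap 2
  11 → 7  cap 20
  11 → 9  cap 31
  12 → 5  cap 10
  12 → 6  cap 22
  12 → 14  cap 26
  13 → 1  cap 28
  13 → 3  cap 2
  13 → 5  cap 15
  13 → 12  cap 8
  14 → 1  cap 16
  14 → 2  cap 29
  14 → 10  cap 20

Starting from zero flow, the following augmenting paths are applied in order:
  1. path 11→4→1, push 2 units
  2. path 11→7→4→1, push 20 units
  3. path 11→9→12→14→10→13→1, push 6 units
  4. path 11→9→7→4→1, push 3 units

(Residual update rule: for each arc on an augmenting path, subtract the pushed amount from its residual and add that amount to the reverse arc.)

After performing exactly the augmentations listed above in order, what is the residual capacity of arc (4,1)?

Residual capacity of (4,1): 4

after path 1 (11→4→1, push 2): res(4,1)=27
after path 2 (11→7→4→1, push 20): res(4,1)=7
after path 3 (11→9→12→14→10→13→1, push 6): res(4,1)=7
after path 4 (11→9→7→4→1, push 3): res(4,1)=4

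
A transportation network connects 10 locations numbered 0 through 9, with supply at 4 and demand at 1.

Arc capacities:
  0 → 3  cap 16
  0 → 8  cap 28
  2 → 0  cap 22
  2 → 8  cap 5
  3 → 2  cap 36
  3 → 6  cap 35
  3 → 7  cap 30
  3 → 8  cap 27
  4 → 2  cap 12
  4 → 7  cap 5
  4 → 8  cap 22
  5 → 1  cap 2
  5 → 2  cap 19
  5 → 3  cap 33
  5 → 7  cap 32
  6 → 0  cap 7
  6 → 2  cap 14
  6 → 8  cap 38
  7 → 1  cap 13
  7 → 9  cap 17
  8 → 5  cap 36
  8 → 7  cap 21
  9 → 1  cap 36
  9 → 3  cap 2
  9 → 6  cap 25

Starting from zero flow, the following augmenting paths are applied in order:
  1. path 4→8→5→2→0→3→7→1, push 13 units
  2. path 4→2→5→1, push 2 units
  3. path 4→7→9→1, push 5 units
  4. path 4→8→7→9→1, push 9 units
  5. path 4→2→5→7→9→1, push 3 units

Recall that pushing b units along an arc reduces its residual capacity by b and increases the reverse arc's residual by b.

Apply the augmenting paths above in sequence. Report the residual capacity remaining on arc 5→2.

after path 1 (4→8→5→2→0→3→7→1, push 13): res(5,2)=6
after path 2 (4→2→5→1, push 2): res(5,2)=8
after path 3 (4→7→9→1, push 5): res(5,2)=8
after path 4 (4→8→7→9→1, push 9): res(5,2)=8
after path 5 (4→2→5→7→9→1, push 3): res(5,2)=11

Residual capacity of (5,2): 11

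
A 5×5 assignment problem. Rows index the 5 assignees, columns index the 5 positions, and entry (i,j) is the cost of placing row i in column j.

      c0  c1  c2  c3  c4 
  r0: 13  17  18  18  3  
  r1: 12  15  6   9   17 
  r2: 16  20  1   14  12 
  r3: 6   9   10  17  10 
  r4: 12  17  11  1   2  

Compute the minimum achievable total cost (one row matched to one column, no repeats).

one of 2 optimal assignments: row0→col4 (cost 3), row1→col0 (cost 12), row2→col2 (cost 1), row3→col1 (cost 9), row4→col3 (cost 1)
total = 3 + 12 + 1 + 9 + 1 = 26

Minimum assignment cost: 26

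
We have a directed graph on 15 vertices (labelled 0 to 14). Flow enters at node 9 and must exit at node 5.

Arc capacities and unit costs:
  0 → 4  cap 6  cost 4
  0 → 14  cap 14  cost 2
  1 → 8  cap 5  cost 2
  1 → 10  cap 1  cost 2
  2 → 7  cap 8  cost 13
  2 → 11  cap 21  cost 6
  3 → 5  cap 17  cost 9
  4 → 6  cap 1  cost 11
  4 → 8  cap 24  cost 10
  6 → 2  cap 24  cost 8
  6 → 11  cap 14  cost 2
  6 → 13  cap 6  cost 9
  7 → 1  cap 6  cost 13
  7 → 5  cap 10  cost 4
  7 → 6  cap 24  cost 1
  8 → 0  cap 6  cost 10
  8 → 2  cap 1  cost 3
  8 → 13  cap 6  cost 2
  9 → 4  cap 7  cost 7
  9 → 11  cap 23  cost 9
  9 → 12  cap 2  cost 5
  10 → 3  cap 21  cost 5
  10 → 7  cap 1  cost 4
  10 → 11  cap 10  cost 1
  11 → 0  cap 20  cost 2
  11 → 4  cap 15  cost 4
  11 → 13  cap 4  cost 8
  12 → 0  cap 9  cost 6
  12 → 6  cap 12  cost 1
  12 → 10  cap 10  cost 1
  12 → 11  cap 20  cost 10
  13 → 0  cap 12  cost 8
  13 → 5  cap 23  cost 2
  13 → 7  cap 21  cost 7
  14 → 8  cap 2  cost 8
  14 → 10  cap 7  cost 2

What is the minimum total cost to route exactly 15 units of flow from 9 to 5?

shortest-cost path #1: 9→12→10→7→5 push 1 @ unit cost 14 (adds 14)
shortest-cost path #2: 9→12→6→13→5 push 1 @ unit cost 17 (adds 17)
shortest-cost path #3: 9→11→13→5 push 4 @ unit cost 19 (adds 76)
shortest-cost path #4: 9→4→8→13→5 push 6 @ unit cost 21 (adds 126)
shortest-cost path #5: 9→11→0→14→10→12→6→13→5 push 1 @ unit cost 26 (adds 26)
shortest-cost path #6: 9→4→6→13→5 push 1 @ unit cost 29 (adds 29)
shortest-cost path #7: 9→11→0→14→10→3→5 push 1 @ unit cost 29 (adds 29)
total cost = 317

Minimum cost for 15 units: 317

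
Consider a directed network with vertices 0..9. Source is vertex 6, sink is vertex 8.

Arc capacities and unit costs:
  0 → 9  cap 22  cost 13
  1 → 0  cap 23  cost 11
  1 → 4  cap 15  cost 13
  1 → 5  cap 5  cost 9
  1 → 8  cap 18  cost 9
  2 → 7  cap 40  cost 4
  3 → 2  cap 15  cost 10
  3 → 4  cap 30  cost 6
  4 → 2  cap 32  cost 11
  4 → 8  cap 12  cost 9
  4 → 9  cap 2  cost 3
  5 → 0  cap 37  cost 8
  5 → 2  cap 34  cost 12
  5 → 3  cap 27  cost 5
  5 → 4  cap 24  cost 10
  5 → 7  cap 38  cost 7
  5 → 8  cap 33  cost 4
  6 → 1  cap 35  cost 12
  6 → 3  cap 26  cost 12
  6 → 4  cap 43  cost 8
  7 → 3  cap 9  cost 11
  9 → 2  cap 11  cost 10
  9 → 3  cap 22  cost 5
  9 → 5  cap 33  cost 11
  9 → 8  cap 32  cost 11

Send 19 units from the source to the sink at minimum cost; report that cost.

Minimum cost for 19 units: 351

shortest-cost path #1: 6→4→8 push 12 @ unit cost 17 (adds 204)
shortest-cost path #2: 6→1→8 push 7 @ unit cost 21 (adds 147)
total cost = 351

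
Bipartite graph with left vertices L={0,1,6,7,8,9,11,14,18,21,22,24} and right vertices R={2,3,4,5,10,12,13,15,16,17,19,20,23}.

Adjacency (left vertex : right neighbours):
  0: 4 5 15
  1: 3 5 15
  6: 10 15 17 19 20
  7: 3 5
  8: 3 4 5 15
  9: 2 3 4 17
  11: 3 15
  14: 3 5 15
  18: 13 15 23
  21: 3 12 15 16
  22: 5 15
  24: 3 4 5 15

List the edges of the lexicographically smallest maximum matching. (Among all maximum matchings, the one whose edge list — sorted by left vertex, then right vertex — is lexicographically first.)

Lex-smallest maximum matching: {(0,4), (1,3), (6,10), (7,5), (8,15), (9,2), (18,13), (21,12)}

|M| = 8 (so the lex-smallest maximum matching has 8 edges)
process left vertices in ascending order; for each, take the smallest-labelled available neighbour that still permits 8 edges overall, or leave it unmatched if none does
lex-smallest matching: {0-4, 1-3, 6-10, 7-5, 8-15, 9-2, 18-13, 21-12}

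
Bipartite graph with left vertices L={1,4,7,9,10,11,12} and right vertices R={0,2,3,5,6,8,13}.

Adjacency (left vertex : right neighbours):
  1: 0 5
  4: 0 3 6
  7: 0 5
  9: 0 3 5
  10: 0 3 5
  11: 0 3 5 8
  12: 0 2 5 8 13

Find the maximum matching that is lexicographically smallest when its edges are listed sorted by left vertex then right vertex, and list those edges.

|M| = 6 (so the lex-smallest maximum matching has 6 edges)
process left vertices in ascending order; for each, take the smallest-labelled available neighbour that still permits 6 edges overall, or leave it unmatched if none does
lex-smallest matching: {1-0, 4-6, 7-5, 9-3, 11-8, 12-2}

Lex-smallest maximum matching: {(1,0), (4,6), (7,5), (9,3), (11,8), (12,2)}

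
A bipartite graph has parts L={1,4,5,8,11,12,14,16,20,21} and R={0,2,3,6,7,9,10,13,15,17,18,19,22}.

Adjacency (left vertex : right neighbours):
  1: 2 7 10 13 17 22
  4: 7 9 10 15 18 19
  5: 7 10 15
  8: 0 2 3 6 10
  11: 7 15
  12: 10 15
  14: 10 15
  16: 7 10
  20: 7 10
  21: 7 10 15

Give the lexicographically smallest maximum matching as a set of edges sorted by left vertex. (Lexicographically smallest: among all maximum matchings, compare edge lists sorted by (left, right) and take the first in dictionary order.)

Lex-smallest maximum matching: {(1,2), (4,9), (5,7), (8,0), (11,15), (12,10)}

|M| = 6 (so the lex-smallest maximum matching has 6 edges)
process left vertices in ascending order; for each, take the smallest-labelled available neighbour that still permits 6 edges overall, or leave it unmatched if none does
lex-smallest matching: {1-2, 4-9, 5-7, 8-0, 11-15, 12-10}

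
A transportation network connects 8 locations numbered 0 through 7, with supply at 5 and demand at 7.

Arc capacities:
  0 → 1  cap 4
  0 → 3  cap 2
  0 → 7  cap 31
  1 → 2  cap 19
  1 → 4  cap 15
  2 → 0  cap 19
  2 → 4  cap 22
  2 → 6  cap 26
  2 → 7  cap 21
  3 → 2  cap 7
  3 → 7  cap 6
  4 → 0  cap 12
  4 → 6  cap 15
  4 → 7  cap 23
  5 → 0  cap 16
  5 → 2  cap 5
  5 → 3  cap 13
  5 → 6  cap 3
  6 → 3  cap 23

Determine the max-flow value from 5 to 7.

augment #1: 5→0→7 bottleneck 16, total now 16
augment #2: 5→2→7 bottleneck 5, total now 21
augment #3: 5→3→7 bottleneck 6, total now 27
augment #4: 5→3→2→7 bottleneck 7, total now 34

Maximum flow value: 34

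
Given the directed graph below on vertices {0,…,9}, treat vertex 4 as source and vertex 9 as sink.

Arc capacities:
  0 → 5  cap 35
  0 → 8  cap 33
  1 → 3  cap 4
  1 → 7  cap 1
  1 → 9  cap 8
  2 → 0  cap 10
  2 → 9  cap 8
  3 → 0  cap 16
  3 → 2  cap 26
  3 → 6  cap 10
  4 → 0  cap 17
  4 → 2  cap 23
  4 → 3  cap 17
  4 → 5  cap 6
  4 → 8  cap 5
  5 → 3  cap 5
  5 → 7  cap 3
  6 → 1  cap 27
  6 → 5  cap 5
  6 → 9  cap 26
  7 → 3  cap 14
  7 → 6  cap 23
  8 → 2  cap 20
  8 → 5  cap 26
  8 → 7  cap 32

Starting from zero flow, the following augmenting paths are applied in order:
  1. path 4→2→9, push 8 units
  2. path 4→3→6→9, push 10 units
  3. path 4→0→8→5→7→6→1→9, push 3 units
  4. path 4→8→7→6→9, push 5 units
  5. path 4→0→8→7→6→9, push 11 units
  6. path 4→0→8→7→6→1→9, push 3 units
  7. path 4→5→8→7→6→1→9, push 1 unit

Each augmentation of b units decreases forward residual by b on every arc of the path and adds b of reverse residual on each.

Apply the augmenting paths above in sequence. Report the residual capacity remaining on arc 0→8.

Residual capacity of (0,8): 16

after path 1 (4→2→9, push 8): res(0,8)=33
after path 2 (4→3→6→9, push 10): res(0,8)=33
after path 3 (4→0→8→5→7→6→1→9, push 3): res(0,8)=30
after path 4 (4→8→7→6→9, push 5): res(0,8)=30
after path 5 (4→0→8→7→6→9, push 11): res(0,8)=19
after path 6 (4→0→8→7→6→1→9, push 3): res(0,8)=16
after path 7 (4→5→8→7→6→1→9, push 1): res(0,8)=16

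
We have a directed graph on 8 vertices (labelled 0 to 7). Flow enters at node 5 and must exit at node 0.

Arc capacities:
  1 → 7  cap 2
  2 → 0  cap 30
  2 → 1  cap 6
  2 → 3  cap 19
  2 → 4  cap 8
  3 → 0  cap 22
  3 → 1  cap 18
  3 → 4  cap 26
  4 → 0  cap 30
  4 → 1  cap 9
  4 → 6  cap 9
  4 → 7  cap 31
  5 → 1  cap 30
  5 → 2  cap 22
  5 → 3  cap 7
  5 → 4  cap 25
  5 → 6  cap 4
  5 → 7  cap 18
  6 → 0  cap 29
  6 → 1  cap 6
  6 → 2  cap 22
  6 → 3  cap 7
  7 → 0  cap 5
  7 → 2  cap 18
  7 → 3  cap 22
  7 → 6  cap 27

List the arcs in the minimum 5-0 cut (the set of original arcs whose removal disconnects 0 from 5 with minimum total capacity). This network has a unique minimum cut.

augment #1: 5→2→0 push 22
augment #2: 5→3→0 push 7
augment #3: 5→4→0 push 25
augment #4: 5→6→0 push 4
augment #5: 5→7→0 push 5
augment #6: 5→7→2→0 push 8
augment #7: 5→7→3→0 push 5
augment #8: 5→1→7→3→0 push 2
max flow = 78; residual-reachable set from 5 gives S-side
cut edges (S→T): {(1,7), (5,2), (5,3), (5,4), (5,6), (5,7)} total cap 78

Min-cut arcs: {(1,7), (5,2), (5,3), (5,4), (5,6), (5,7)} (total capacity 78)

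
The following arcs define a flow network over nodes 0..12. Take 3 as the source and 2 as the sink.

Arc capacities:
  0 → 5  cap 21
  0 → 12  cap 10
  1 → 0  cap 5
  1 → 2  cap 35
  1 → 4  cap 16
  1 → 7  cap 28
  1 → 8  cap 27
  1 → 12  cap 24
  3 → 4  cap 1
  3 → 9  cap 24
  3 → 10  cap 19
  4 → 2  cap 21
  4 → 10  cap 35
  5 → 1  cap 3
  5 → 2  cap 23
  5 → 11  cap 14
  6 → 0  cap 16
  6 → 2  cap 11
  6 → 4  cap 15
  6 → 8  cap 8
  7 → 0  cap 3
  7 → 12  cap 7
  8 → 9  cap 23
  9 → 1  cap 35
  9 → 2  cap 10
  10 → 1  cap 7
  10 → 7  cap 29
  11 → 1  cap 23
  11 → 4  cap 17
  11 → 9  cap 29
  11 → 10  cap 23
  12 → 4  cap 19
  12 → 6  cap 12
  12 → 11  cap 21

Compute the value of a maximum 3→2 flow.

augment #1: 3→4→2 bottleneck 1, total now 1
augment #2: 3→9→2 bottleneck 10, total now 11
augment #3: 3→9→1→2 bottleneck 14, total now 25
augment #4: 3→10→1→2 bottleneck 7, total now 32
augment #5: 3→10→7→0→5→2 bottleneck 3, total now 35
augment #6: 3→10→7→12→4→2 bottleneck 7, total now 42

Maximum flow value: 42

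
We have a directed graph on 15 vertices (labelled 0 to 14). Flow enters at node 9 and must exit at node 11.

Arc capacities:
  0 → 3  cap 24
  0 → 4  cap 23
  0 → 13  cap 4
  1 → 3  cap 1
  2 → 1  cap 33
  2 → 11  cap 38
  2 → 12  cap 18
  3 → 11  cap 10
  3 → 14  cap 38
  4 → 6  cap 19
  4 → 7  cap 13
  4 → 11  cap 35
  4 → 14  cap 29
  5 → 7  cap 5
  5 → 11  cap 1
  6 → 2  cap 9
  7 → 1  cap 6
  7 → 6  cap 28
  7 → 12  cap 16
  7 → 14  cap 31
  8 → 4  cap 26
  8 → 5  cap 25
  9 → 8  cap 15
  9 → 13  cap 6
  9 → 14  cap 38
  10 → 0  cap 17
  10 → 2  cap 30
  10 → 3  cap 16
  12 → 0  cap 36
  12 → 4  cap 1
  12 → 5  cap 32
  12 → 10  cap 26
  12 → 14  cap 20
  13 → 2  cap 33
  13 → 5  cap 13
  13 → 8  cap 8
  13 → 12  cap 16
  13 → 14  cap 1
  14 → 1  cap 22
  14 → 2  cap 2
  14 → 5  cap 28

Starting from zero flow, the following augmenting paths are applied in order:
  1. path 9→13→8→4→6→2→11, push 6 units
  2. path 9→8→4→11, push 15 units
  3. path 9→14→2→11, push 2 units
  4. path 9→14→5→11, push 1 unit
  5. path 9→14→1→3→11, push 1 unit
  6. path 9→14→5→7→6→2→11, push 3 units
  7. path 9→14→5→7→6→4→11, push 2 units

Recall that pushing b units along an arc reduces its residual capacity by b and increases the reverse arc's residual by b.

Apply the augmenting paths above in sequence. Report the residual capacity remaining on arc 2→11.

after path 1 (9→13→8→4→6→2→11, push 6): res(2,11)=32
after path 2 (9→8→4→11, push 15): res(2,11)=32
after path 3 (9→14→2→11, push 2): res(2,11)=30
after path 4 (9→14→5→11, push 1): res(2,11)=30
after path 5 (9→14→1→3→11, push 1): res(2,11)=30
after path 6 (9→14→5→7→6→2→11, push 3): res(2,11)=27
after path 7 (9→14→5→7→6→4→11, push 2): res(2,11)=27

Residual capacity of (2,11): 27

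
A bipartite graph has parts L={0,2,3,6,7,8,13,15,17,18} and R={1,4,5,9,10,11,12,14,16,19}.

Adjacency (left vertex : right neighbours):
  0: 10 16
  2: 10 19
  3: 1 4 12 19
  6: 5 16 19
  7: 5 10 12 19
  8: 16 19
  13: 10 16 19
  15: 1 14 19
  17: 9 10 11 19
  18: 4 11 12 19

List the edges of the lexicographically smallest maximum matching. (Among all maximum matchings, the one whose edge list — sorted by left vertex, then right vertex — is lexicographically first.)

|M| = 9 (so the lex-smallest maximum matching has 9 edges)
process left vertices in ascending order; for each, take the smallest-labelled available neighbour that still permits 9 edges overall, or leave it unmatched if none does
lex-smallest matching: {0-10, 2-19, 3-1, 6-5, 7-12, 8-16, 15-14, 17-9, 18-4}

Lex-smallest maximum matching: {(0,10), (2,19), (3,1), (6,5), (7,12), (8,16), (15,14), (17,9), (18,4)}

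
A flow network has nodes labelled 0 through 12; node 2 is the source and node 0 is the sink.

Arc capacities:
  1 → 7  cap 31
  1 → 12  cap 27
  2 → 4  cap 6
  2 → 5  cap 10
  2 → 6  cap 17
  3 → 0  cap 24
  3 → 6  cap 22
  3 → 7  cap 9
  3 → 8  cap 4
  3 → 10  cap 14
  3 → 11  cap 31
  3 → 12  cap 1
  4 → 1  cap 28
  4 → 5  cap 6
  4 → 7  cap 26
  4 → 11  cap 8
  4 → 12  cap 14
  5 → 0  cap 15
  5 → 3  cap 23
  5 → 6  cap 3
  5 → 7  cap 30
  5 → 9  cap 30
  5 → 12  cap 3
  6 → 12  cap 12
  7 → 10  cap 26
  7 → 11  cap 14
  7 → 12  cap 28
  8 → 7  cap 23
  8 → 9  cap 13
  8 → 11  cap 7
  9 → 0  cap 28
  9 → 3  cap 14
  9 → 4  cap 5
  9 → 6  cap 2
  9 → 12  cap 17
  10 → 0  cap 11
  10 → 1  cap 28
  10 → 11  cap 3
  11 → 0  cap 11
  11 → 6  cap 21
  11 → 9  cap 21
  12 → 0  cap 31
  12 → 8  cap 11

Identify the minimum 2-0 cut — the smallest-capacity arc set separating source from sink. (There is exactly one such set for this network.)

augment #1: 2→5→0 push 10
augment #2: 2→4→5→0 push 5
augment #3: 2→4→11→0 push 1
augment #4: 2→6→12→0 push 12
max flow = 28; residual-reachable set from 2 gives S-side
cut edges (S→T): {(2,4), (2,5), (6,12)} total cap 28

Min-cut arcs: {(2,4), (2,5), (6,12)} (total capacity 28)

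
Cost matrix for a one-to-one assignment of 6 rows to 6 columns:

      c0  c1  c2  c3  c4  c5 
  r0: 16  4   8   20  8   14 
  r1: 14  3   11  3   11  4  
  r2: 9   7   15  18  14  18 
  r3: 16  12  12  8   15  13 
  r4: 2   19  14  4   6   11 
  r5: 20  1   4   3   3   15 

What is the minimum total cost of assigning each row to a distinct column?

Minimum assignment cost: 32

optimal assignment: row0→col2 (cost 8), row1→col5 (cost 4), row2→col1 (cost 7), row3→col3 (cost 8), row4→col0 (cost 2), row5→col4 (cost 3)
total = 8 + 4 + 7 + 8 + 2 + 3 = 32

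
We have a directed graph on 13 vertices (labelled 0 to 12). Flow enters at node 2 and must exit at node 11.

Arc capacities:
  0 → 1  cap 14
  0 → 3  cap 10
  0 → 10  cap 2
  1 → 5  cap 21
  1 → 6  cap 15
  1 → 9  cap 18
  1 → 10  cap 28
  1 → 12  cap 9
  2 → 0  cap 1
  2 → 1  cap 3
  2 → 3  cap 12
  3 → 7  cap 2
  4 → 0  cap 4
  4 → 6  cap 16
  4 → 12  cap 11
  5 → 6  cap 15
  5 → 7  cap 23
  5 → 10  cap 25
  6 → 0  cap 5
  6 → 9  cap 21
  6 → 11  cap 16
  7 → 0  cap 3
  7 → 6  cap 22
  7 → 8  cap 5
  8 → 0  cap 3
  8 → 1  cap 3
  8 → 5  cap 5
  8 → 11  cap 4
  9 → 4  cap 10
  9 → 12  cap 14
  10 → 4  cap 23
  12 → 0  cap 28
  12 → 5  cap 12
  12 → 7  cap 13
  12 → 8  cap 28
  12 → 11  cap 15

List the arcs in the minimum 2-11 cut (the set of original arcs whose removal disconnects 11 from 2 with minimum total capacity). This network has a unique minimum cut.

augment #1: 2→1→6→11 push 3
augment #2: 2→0→1→6→11 push 1
augment #3: 2→3→7→6→11 push 2
max flow = 6; residual-reachable set from 2 gives S-side
cut edges (S→T): {(2,0), (2,1), (3,7)} total cap 6

Min-cut arcs: {(2,0), (2,1), (3,7)} (total capacity 6)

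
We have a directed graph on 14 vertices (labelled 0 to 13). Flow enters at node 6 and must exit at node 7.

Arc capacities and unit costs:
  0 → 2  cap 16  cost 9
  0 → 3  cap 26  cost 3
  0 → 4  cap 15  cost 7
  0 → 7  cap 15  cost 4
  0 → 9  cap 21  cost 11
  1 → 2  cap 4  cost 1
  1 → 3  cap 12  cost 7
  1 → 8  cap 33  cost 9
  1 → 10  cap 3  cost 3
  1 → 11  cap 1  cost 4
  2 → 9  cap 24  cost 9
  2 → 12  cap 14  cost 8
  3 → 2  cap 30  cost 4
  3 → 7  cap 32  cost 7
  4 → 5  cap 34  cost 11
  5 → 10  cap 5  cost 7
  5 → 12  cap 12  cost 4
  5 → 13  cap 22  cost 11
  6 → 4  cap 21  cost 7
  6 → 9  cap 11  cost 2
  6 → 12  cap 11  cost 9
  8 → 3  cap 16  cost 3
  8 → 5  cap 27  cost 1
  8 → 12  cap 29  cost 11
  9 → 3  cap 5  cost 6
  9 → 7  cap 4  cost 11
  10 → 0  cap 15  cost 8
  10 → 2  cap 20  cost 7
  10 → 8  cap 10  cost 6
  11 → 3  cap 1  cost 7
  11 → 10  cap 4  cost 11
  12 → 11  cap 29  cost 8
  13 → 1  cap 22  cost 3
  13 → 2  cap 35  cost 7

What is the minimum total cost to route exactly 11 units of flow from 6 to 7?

Minimum cost for 11 units: 195

shortest-cost path #1: 6→9→7 push 4 @ unit cost 13 (adds 52)
shortest-cost path #2: 6→9→3→7 push 5 @ unit cost 15 (adds 75)
shortest-cost path #3: 6→12→11→3→7 push 1 @ unit cost 31 (adds 31)
shortest-cost path #4: 6→4→5→10→0→7 push 1 @ unit cost 37 (adds 37)
total cost = 195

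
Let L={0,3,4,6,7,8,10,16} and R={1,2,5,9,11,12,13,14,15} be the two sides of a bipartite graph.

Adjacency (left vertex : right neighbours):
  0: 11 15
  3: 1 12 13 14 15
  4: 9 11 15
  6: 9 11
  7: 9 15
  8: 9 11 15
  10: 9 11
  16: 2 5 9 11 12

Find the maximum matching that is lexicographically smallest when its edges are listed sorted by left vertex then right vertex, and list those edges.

|M| = 5 (so the lex-smallest maximum matching has 5 edges)
process left vertices in ascending order; for each, take the smallest-labelled available neighbour that still permits 5 edges overall, or leave it unmatched if none does
lex-smallest matching: {0-11, 3-1, 4-9, 7-15, 16-2}

Lex-smallest maximum matching: {(0,11), (3,1), (4,9), (7,15), (16,2)}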